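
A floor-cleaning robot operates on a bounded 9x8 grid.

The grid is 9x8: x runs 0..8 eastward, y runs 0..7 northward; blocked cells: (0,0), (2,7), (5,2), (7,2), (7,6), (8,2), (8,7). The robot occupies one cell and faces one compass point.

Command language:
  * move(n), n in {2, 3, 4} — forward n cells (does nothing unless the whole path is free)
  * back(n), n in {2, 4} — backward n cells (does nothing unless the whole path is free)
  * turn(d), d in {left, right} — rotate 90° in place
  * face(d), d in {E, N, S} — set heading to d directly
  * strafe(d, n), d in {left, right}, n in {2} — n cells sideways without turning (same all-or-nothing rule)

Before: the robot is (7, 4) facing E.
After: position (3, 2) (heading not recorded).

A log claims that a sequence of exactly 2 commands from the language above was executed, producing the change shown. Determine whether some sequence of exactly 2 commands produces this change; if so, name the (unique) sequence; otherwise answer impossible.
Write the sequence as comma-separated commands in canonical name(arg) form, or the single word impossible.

key: running strafe(right, 2) before back(4) would end elsewhere — order is forced
start: (7, 4) facing E
[1] after back(4): (3, 4) facing E
[2] after strafe(right, 2): (3, 2) facing E
no rival 2-sequence matches.

back(4), strafe(right, 2)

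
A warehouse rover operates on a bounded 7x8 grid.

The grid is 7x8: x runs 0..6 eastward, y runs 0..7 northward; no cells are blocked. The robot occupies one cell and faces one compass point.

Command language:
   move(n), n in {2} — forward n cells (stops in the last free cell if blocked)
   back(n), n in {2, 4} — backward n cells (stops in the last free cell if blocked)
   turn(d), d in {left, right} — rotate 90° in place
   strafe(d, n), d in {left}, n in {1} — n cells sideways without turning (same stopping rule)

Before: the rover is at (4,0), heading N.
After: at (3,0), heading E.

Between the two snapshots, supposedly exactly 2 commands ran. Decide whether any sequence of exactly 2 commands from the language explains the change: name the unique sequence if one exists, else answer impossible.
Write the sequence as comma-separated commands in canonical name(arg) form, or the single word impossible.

key: order matters: swapping strafe(left, 1) and turn(right) lands elsewhere
from: at (4,0), heading N
[1] after strafe(left, 1): at (3,0), heading N
[2] after turn(right): at (3,0), heading E
uniquely the one of 36 2-step routes that fits.

strafe(left, 1), turn(right)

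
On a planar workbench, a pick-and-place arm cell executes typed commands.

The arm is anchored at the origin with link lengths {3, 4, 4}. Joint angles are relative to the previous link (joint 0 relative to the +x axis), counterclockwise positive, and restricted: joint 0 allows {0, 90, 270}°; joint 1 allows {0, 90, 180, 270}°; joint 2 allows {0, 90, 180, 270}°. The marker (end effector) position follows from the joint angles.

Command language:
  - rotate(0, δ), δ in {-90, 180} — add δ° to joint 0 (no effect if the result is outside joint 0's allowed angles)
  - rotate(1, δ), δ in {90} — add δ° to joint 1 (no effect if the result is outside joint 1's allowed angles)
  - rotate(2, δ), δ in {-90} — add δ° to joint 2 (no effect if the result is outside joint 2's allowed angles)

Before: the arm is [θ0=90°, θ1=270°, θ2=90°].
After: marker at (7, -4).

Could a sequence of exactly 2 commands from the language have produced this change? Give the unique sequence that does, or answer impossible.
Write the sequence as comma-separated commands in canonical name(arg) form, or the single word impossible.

key: order matters: swapping rotate(0, -90) and rotate(0, 180) lands elsewhere
start: [θ0=90°, θ1=270°, θ2=90°]
[1] after rotate(0, -90): [θ0=0°, θ1=270°, θ2=90°]
[2] after rotate(0, 180): [θ0=0°, θ1=270°, θ2=90°]
no other 2-command option fits: unique.

rotate(0, -90), rotate(0, 180)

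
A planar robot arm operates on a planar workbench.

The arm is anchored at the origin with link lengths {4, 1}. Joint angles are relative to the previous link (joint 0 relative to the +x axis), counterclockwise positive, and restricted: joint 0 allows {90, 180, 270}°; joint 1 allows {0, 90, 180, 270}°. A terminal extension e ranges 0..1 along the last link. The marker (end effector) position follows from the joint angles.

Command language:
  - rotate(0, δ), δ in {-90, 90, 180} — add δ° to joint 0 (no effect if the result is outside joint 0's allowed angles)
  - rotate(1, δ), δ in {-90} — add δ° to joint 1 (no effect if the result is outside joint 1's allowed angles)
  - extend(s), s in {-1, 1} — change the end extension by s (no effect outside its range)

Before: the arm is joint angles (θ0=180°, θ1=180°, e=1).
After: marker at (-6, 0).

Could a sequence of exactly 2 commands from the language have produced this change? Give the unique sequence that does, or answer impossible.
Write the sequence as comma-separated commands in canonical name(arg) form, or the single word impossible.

rotate(1, -90), rotate(1, -90)

from: joint angles (θ0=180°, θ1=180°, e=1)
step 1 (rotate(1, -90)): joint angles (θ0=180°, θ1=90°, e=1)
step 2 (rotate(1, -90)): joint angles (θ0=180°, θ1=0°, e=1)
all 36 alternatives checked — unique.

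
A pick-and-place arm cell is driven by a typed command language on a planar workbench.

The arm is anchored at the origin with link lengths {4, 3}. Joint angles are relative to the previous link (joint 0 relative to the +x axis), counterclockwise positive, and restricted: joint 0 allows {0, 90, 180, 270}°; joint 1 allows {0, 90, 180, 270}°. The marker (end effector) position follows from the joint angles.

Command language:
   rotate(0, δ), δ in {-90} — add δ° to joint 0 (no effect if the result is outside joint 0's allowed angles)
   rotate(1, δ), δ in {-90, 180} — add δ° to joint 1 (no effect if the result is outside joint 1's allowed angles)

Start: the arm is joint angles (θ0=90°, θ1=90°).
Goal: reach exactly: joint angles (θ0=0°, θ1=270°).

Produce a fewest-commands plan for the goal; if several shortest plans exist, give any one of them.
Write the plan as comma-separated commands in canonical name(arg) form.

begin: joint angles (θ0=90°, θ1=90°)
step 1 (rotate(0, -90)): joint angles (θ0=0°, θ1=90°)
step 2 (rotate(1, 180)): joint angles (θ0=0°, θ1=270°)
nothing shorter than 2 reaches the goal.

rotate(0, -90), rotate(1, 180)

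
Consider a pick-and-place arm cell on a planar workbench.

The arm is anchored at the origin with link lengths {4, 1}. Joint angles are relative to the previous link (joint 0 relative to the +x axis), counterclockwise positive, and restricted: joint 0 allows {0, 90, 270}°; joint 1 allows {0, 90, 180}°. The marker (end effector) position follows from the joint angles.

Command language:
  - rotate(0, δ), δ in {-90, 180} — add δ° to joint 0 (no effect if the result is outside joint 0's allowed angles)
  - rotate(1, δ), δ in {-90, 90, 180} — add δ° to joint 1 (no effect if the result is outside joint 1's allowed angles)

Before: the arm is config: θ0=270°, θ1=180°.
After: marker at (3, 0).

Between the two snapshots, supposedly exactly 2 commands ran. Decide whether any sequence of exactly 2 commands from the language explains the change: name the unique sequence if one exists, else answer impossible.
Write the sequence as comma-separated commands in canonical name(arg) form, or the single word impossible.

rotate(0, 180), rotate(0, -90)

key: running rotate(0, -90) before rotate(0, 180) would end elsewhere — order is forced
from: config: θ0=270°, θ1=180°
step 1 (rotate(0, 180)): config: θ0=90°, θ1=180°
step 2 (rotate(0, -90)): config: θ0=0°, θ1=180°
no rival 2-sequence matches.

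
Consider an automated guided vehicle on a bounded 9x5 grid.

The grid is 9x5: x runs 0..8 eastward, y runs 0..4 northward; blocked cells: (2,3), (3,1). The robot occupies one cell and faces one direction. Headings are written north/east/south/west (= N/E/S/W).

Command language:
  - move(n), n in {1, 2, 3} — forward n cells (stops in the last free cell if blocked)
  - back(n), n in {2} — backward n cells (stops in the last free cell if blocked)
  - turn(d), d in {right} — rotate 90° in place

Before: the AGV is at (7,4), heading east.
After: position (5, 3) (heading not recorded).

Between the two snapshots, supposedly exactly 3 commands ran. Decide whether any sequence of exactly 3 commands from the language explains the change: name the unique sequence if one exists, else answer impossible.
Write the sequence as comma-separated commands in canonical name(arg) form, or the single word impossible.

key: order matters: swapping back(2) and move(1) lands elsewhere
t0: at (7,4), heading east
1. back(2) → at (5,4), heading east
2. turn(right) → at (5,4), heading south
3. move(1) → at (5,3), heading south
uniquely the one of 125 3-step routes that fits.

back(2), turn(right), move(1)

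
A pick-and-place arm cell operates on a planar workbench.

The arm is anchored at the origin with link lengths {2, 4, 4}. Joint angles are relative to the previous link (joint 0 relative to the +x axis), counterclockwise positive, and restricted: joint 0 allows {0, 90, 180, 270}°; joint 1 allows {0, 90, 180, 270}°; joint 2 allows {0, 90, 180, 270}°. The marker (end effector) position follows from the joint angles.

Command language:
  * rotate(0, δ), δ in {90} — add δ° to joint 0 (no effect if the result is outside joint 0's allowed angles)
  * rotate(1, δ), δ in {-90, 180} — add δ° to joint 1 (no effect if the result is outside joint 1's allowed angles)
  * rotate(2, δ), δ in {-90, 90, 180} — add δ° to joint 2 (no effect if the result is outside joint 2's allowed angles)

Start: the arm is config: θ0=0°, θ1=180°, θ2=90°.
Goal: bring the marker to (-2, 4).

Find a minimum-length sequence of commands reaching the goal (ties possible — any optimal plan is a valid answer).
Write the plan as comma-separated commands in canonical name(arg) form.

t0: config: θ0=0°, θ1=180°, θ2=90°
step 1 (rotate(2, 180)): config: θ0=0°, θ1=180°, θ2=270°
no 0-step plan works, so 1 is optimal.

rotate(2, 180)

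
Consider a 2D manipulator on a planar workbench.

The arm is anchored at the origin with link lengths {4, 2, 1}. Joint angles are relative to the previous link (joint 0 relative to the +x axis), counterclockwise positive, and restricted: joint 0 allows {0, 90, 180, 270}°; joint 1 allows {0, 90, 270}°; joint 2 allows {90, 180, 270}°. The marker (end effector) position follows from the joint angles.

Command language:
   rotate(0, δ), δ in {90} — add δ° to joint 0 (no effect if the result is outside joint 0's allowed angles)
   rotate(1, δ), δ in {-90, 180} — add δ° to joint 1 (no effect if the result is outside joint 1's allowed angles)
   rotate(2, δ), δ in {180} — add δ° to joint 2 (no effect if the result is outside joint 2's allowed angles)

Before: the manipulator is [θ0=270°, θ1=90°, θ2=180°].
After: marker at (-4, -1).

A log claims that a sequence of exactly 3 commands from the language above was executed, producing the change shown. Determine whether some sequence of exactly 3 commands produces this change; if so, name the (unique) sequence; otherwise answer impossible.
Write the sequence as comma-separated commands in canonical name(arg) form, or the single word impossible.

t0: [θ0=270°, θ1=90°, θ2=180°]
t=1 rotate(0, 90) ⇒ [θ0=0°, θ1=90°, θ2=180°]
t=2 rotate(0, 90) ⇒ [θ0=90°, θ1=90°, θ2=180°]
t=3 rotate(0, 90) ⇒ [θ0=180°, θ1=90°, θ2=180°]
no other 3-command option fits: unique.

rotate(0, 90), rotate(0, 90), rotate(0, 90)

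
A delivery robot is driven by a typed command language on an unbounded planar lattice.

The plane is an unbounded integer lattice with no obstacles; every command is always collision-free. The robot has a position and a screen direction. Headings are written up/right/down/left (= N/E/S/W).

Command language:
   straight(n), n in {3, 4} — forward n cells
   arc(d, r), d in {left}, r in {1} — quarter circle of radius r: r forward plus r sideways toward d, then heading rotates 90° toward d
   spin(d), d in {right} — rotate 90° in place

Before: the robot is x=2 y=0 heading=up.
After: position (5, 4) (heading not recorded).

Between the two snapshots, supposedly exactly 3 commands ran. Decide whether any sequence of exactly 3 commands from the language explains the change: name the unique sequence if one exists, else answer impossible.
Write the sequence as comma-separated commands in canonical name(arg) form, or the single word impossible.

key: order matters: swapping straight(4) and straight(3) lands elsewhere
begin: x=2 y=0 heading=up
[1] after straight(4): x=2 y=4 heading=up
[2] after spin(right): x=2 y=4 heading=right
[3] after straight(3): x=5 y=4 heading=right
uniquely the one of 64 3-step routes that fits.

straight(4), spin(right), straight(3)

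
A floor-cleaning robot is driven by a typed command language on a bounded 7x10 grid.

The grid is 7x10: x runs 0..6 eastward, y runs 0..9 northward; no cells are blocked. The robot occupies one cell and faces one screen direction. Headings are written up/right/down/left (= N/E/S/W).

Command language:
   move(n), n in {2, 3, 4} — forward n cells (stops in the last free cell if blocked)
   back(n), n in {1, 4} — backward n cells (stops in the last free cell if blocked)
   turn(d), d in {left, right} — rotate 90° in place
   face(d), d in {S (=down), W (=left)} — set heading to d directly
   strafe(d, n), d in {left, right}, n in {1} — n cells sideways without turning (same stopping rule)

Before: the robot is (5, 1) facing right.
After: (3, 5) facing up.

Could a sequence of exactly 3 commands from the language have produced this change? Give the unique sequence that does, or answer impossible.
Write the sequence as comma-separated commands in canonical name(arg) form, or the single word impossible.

checked all 3-command options: none fits.

impossible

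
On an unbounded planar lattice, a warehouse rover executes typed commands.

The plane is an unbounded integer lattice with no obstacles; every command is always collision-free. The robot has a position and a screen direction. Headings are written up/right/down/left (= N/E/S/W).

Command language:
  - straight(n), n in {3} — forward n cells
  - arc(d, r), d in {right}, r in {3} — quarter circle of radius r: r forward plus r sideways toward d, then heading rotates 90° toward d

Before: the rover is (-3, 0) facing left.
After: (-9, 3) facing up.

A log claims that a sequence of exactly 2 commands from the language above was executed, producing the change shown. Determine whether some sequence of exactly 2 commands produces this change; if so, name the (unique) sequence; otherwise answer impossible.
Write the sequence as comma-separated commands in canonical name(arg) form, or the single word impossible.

straight(3), arc(right, 3)

key: order matters: swapping straight(3) and arc(right, 3) lands elsewhere
t0: (-3, 0) facing left
[1] after straight(3): (-6, 0) facing left
[2] after arc(right, 3): (-9, 3) facing up
no rival 2-sequence matches.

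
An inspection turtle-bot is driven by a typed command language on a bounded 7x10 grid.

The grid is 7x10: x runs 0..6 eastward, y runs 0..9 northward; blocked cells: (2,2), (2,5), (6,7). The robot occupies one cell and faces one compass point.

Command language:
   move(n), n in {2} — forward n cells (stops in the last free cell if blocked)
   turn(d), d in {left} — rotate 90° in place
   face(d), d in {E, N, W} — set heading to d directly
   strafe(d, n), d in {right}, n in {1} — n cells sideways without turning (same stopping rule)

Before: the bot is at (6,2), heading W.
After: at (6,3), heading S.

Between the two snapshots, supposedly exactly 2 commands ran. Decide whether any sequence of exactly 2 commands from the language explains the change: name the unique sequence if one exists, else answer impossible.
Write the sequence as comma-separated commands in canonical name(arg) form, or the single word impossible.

strafe(right, 1), turn(left)

key: order matters: swapping strafe(right, 1) and turn(left) lands elsewhere
start: at (6,2), heading W
t=1 strafe(right, 1) ⇒ at (6,3), heading W
t=2 turn(left) ⇒ at (6,3), heading S
no rival 2-sequence matches.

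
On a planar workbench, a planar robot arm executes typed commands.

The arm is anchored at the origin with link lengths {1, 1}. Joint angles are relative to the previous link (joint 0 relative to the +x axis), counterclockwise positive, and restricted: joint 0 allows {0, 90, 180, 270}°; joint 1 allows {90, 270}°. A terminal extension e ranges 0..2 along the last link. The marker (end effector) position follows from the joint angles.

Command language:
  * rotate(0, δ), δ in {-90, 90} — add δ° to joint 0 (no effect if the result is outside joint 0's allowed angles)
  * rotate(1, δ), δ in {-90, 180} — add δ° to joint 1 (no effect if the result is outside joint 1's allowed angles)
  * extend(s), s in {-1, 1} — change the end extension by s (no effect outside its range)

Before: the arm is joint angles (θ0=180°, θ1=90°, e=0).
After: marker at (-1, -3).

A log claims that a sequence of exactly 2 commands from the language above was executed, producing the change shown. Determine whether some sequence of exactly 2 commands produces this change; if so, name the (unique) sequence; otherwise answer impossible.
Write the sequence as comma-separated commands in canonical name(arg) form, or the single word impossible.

initial: joint angles (θ0=180°, θ1=90°, e=0)
1. extend(1) → joint angles (θ0=180°, θ1=90°, e=1)
2. extend(1) → joint angles (θ0=180°, θ1=90°, e=2)
all 36 alternatives checked — unique.

extend(1), extend(1)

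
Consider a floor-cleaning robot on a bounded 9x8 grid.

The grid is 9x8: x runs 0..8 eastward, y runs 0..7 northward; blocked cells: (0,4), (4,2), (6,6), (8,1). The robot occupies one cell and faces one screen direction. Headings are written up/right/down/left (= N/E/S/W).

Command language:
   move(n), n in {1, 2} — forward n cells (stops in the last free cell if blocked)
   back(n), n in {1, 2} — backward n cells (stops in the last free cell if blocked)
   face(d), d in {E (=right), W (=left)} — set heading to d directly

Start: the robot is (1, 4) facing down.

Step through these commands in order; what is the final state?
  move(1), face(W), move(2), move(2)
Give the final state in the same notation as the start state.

t0: (1, 4) facing down
step 1 (move(1)): (1, 3) facing down
step 2 (face(W)): (1, 3) facing left
step 3 (move(2)): (0, 3) facing left
step 4 (move(2)): (0, 3) facing left

(0, 3) facing left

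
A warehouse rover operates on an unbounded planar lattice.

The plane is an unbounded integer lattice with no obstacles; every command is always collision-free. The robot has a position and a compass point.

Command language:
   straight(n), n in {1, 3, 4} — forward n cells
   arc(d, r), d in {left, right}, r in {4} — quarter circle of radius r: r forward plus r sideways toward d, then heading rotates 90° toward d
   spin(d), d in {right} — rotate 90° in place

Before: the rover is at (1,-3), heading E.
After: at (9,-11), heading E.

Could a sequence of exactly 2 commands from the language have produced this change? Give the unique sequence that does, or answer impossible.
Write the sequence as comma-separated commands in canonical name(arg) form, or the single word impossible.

key: still facing E at the end — net rotation zero over 2 steps
from: at (1,-3), heading E
[1] after arc(right, 4): at (5,-7), heading S
[2] after arc(left, 4): at (9,-11), heading E
uniquely the one of 36 2-step routes that fits.

arc(right, 4), arc(left, 4)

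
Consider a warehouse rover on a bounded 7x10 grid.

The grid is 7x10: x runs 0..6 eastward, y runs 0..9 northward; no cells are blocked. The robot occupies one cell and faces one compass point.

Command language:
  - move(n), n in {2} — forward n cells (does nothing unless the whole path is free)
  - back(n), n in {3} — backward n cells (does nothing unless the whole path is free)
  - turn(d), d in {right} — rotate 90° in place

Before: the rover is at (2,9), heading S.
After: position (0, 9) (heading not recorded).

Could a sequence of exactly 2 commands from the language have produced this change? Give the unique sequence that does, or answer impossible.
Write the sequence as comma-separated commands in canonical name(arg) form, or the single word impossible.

key: order matters: swapping turn(right) and move(2) lands elsewhere
from: at (2,9), heading S
[1] after turn(right): at (2,9), heading W
[2] after move(2): at (0,9), heading W
no other 2-command option fits: unique.

turn(right), move(2)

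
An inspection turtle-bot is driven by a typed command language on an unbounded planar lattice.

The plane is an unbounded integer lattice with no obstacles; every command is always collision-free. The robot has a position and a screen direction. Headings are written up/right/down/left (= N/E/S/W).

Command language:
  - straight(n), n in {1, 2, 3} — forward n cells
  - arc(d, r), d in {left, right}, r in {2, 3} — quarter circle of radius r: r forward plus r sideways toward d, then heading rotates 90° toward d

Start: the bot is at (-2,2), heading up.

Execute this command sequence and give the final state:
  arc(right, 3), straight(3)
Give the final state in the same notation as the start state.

from: at (-2,2), heading up
t=1 arc(right, 3) ⇒ at (1,5), heading right
t=2 straight(3) ⇒ at (4,5), heading right

at (4,5), heading right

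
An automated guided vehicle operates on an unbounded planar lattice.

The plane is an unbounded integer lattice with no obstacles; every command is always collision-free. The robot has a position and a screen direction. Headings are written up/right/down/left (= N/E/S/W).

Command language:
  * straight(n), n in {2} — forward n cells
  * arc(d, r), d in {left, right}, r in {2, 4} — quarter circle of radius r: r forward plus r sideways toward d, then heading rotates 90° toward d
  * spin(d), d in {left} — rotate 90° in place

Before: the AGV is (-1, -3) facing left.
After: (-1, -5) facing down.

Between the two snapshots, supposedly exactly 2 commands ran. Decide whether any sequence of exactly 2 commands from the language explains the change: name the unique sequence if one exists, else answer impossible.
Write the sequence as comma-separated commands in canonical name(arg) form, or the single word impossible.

spin(left), straight(2)

key: cell and facing (now S) both changed — the 2 commands mix motion and turning
from: (-1, -3) facing left
[1] after spin(left): (-1, -3) facing down
[2] after straight(2): (-1, -5) facing down
all 36 alternatives checked — unique.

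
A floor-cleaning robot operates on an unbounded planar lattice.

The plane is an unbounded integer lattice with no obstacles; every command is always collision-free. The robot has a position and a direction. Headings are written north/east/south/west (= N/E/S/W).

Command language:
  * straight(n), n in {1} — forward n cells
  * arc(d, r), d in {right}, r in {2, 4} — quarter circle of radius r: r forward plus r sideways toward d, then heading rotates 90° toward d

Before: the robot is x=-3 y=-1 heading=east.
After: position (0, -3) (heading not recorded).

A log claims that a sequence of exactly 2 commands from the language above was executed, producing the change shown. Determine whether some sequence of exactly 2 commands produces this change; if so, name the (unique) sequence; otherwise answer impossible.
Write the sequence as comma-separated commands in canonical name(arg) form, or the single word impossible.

key: order matters: swapping straight(1) and arc(right, 2) lands elsewhere
initial: x=-3 y=-1 heading=east
t=1 straight(1) ⇒ x=-2 y=-1 heading=east
t=2 arc(right, 2) ⇒ x=0 y=-3 heading=south
no other 2-command option fits: unique.

straight(1), arc(right, 2)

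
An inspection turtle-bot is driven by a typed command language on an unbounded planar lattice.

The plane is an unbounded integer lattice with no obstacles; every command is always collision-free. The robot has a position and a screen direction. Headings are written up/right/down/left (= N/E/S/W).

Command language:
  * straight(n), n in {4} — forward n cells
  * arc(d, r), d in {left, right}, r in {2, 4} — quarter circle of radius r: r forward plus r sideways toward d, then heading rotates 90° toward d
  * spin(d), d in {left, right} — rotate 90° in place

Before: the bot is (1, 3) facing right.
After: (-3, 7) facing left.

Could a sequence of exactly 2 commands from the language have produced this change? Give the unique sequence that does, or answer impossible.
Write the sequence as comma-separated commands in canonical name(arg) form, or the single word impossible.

spin(left), arc(left, 4)

key: order matters: swapping spin(left) and arc(left, 4) lands elsewhere
start: (1, 3) facing right
[1] after spin(left): (1, 3) facing up
[2] after arc(left, 4): (-3, 7) facing left
all 49 alternatives checked — unique.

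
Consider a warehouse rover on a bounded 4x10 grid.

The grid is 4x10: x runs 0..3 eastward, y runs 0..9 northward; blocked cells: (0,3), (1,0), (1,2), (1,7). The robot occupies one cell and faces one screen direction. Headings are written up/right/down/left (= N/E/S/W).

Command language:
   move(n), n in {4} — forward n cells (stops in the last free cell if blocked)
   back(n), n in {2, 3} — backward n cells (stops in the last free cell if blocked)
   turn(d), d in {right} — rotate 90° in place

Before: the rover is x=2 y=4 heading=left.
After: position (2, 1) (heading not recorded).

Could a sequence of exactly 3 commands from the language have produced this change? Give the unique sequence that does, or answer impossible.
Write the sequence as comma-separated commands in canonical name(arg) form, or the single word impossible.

turn(right), back(3), turn(right)

t0: x=2 y=4 heading=left
[1] after turn(right): x=2 y=4 heading=up
[2] after back(3): x=2 y=1 heading=up
[3] after turn(right): x=2 y=1 heading=right
all 64 alternatives checked — unique.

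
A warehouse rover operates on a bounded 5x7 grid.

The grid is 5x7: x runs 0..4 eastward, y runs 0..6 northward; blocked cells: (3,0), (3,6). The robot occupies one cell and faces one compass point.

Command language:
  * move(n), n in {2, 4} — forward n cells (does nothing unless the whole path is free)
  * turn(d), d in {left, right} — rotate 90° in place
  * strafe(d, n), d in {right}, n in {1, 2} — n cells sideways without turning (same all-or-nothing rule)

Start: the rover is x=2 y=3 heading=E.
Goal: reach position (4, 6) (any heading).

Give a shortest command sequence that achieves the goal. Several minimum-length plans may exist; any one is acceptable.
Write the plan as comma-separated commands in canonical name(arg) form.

move(2), strafe(right, 1), turn(left), move(4)

initial: x=2 y=3 heading=E
t=1 move(2) ⇒ x=4 y=3 heading=E
t=2 strafe(right, 1) ⇒ x=4 y=2 heading=E
t=3 turn(left) ⇒ x=4 y=2 heading=N
t=4 move(4) ⇒ x=4 y=6 heading=N
nothing shorter than 4 reaches the goal.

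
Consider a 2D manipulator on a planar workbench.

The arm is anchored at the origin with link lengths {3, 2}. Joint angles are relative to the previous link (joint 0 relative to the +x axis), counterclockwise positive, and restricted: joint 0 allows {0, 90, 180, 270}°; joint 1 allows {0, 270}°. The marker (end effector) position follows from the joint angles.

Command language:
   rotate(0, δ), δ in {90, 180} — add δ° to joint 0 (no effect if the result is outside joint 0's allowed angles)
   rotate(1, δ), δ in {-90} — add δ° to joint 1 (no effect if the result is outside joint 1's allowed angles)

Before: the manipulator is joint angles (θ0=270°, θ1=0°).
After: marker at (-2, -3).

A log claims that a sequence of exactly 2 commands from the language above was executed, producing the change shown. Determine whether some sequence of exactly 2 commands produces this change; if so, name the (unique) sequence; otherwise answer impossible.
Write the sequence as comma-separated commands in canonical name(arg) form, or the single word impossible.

begin: joint angles (θ0=270°, θ1=0°)
1. rotate(1, -90) → joint angles (θ0=270°, θ1=270°)
2. rotate(1, -90) → joint angles (θ0=270°, θ1=270°)
uniquely the one of 9 2-step routes that fits.

rotate(1, -90), rotate(1, -90)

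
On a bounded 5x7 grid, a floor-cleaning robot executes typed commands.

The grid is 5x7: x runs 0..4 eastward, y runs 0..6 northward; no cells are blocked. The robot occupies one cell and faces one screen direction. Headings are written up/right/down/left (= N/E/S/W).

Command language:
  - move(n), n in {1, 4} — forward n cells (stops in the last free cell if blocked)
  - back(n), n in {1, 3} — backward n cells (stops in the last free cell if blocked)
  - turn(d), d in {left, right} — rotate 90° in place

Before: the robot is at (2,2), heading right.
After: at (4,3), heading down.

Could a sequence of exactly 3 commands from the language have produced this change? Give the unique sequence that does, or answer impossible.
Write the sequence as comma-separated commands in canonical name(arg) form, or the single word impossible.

move(4), turn(right), back(1)

key: position moved to (4,3) AND the heading swung to S — translation plus rotation needed
t0: at (2,2), heading right
t=1 move(4) ⇒ at (4,2), heading right
t=2 turn(right) ⇒ at (4,2), heading down
t=3 back(1) ⇒ at (4,3), heading down
no other 3-command option fits: unique.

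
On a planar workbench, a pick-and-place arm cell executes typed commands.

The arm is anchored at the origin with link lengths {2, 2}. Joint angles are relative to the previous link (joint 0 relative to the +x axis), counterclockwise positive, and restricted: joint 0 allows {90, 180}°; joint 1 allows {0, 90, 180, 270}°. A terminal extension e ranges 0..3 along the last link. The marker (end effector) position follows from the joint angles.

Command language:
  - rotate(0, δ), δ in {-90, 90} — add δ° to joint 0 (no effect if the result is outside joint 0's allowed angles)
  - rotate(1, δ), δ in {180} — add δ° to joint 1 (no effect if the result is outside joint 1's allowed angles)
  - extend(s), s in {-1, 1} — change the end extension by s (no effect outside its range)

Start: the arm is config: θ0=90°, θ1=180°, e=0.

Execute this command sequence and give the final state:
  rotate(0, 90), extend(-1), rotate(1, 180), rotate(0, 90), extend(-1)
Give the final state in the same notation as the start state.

t0: config: θ0=90°, θ1=180°, e=0
t=1 rotate(0, 90) ⇒ config: θ0=180°, θ1=180°, e=0
t=2 extend(-1) ⇒ config: θ0=180°, θ1=180°, e=0
t=3 rotate(1, 180) ⇒ config: θ0=180°, θ1=0°, e=0
t=4 rotate(0, 90) ⇒ config: θ0=180°, θ1=0°, e=0
t=5 extend(-1) ⇒ config: θ0=180°, θ1=0°, e=0

config: θ0=180°, θ1=0°, e=0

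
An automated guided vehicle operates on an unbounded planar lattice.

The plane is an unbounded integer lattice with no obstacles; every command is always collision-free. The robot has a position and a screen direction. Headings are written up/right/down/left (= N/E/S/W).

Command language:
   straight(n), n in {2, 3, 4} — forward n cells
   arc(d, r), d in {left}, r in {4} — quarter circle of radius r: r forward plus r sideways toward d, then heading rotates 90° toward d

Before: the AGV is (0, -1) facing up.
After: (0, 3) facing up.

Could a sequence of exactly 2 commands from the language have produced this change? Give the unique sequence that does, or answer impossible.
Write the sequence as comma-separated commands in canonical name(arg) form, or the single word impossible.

key: still facing N at the end — nothing in the sequence rotates
start: (0, -1) facing up
[1] after straight(2): (0, 1) facing up
[2] after straight(2): (0, 3) facing up
no other 2-command option fits: unique.

straight(2), straight(2)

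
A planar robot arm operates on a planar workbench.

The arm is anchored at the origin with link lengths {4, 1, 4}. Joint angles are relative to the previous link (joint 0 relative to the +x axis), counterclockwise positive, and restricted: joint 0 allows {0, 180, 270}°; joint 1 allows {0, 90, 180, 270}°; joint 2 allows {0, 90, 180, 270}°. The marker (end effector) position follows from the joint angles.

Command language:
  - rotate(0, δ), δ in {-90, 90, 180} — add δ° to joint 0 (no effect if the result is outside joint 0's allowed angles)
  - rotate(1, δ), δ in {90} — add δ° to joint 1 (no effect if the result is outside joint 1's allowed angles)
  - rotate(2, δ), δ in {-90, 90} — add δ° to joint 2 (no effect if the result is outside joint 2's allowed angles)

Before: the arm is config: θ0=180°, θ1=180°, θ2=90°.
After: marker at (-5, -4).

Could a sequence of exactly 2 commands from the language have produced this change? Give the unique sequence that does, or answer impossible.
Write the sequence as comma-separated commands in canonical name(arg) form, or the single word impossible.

rotate(1, 90), rotate(1, 90)

start: config: θ0=180°, θ1=180°, θ2=90°
step 1 (rotate(1, 90)): config: θ0=180°, θ1=270°, θ2=90°
step 2 (rotate(1, 90)): config: θ0=180°, θ1=0°, θ2=90°
uniquely the one of 36 2-step routes that fits.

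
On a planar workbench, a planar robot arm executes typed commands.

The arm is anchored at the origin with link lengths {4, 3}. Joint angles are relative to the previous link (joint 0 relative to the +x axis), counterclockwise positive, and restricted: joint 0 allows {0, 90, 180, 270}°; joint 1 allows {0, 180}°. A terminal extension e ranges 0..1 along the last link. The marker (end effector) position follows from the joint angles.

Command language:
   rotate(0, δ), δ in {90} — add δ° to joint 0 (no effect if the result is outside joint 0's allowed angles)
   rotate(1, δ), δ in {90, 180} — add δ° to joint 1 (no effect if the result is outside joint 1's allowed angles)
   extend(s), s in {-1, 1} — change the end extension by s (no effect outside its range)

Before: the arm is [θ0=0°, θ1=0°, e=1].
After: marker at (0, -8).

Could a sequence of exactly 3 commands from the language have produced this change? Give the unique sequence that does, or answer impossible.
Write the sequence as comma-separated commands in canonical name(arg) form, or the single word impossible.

rotate(0, 90), rotate(0, 90), rotate(0, 90)

t0: [θ0=0°, θ1=0°, e=1]
[1] after rotate(0, 90): [θ0=90°, θ1=0°, e=1]
[2] after rotate(0, 90): [θ0=180°, θ1=0°, e=1]
[3] after rotate(0, 90): [θ0=270°, θ1=0°, e=1]
no rival 3-sequence matches.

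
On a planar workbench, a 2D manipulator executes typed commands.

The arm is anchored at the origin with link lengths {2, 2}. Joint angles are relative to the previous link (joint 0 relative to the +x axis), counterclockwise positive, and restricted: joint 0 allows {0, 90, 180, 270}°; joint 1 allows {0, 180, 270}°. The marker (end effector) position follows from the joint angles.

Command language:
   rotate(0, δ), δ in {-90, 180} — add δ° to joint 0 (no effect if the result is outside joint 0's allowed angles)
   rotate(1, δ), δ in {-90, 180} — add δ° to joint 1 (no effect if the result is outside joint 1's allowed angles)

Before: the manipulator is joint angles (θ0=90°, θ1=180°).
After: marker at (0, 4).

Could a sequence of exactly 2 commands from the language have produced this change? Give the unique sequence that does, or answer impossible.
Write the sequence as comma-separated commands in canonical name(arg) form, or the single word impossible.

rotate(1, -90), rotate(1, 180)

key: running rotate(1, 180) before rotate(1, -90) would end elsewhere — order is forced
start: joint angles (θ0=90°, θ1=180°)
1. rotate(1, -90) → joint angles (θ0=90°, θ1=180°)
2. rotate(1, 180) → joint angles (θ0=90°, θ1=0°)
no rival 2-sequence matches.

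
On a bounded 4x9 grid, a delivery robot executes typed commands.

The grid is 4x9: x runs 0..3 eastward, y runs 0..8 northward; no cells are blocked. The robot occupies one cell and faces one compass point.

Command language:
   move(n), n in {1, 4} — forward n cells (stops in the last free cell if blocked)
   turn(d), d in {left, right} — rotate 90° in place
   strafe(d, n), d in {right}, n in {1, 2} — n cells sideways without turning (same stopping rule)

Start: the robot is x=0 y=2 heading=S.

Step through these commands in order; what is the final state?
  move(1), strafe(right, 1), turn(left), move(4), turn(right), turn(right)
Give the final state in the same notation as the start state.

x=3 y=1 heading=W

start: x=0 y=2 heading=S
step 1 (move(1)): x=0 y=1 heading=S
step 2 (strafe(right, 1)): x=0 y=1 heading=S
step 3 (turn(left)): x=0 y=1 heading=E
step 4 (move(4)): x=3 y=1 heading=E
step 5 (turn(right)): x=3 y=1 heading=S
step 6 (turn(right)): x=3 y=1 heading=W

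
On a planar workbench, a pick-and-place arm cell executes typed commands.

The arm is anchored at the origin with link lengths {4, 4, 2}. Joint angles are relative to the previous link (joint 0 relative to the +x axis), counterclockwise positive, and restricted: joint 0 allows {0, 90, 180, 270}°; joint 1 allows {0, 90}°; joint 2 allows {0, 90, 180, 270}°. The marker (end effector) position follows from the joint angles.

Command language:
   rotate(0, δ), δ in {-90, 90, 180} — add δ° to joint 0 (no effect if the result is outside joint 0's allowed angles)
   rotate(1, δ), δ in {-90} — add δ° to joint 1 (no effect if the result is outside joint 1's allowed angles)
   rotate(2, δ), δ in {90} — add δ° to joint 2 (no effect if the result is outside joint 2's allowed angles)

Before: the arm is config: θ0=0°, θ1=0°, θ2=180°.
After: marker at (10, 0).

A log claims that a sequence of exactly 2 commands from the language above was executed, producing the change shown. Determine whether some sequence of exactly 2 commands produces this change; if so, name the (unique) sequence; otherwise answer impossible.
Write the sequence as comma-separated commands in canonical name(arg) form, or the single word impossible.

rotate(2, 90), rotate(2, 90)

t0: config: θ0=0°, θ1=0°, θ2=180°
t=1 rotate(2, 90) ⇒ config: θ0=0°, θ1=0°, θ2=270°
t=2 rotate(2, 90) ⇒ config: θ0=0°, θ1=0°, θ2=0°
no other 2-command option fits: unique.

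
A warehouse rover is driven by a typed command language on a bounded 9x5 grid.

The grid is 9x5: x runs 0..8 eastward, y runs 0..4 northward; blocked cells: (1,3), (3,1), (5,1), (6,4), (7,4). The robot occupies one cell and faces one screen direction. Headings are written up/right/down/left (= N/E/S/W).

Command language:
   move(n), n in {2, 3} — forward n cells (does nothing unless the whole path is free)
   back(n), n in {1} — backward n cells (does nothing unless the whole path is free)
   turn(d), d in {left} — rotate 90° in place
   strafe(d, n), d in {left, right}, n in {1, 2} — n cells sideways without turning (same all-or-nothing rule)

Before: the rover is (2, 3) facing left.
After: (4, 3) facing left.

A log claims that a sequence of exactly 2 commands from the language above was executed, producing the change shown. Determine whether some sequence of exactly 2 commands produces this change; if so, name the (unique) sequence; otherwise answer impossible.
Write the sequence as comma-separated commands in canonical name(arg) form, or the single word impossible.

back(1), back(1)

key: still facing W at the end — nothing in the sequence rotates
begin: (2, 3) facing left
1. back(1) → (3, 3) facing left
2. back(1) → (4, 3) facing left
no other 2-command option fits: unique.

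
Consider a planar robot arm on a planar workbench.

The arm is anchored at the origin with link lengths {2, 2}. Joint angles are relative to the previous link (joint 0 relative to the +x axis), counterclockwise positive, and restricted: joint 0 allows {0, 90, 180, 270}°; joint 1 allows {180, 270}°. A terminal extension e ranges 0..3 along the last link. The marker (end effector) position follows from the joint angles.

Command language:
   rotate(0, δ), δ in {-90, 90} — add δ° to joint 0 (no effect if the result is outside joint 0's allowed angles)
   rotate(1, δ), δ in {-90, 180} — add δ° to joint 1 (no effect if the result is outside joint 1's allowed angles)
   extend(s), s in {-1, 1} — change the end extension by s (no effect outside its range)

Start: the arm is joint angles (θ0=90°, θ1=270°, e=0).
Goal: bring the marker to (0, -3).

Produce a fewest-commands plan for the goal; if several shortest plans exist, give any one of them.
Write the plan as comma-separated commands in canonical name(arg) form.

start: joint angles (θ0=90°, θ1=270°, e=0)
[1] after rotate(1, -90): joint angles (θ0=90°, θ1=180°, e=0)
[2] after extend(1): joint angles (θ0=90°, θ1=180°, e=1)
[3] after extend(1): joint angles (θ0=90°, θ1=180°, e=2)
[4] after extend(1): joint angles (θ0=90°, θ1=180°, e=3)
minimal: 4 command(s), checked below 4.

rotate(1, -90), extend(1), extend(1), extend(1)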